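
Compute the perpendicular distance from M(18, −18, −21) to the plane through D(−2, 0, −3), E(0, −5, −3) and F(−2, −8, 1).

8√5/15

DE = (2, −5, 0) and DF = (0, −8, 4), so a normal is n = DE × DF = (−20, −8, −16).
Then n·(18, −18, −21) − 88 = 32.
|n| = √(400 + 64 + 256) = 12√5, so the distance is |32|/(12√5) = 8√5/15.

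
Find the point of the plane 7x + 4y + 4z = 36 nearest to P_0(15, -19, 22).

The perpendicular from P_0 has direction n = (7, 4, 4): r = (15, -19, 22) + μ(7, 4, 4).
Substitute into the plane: n·(P_0 + μn) = 36 gives 117 + 81μ = 36, so μ = -1.
Foot = (15, -19, 22) + (-1)·(7, 4, 4) = (8, -23, 18).

(8, -23, 18)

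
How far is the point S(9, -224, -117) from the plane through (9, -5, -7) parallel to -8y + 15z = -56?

Parallel planes share the normal n = (0, -8, 15); since (9, -5, -7) lies on the plane, its equation is -8y + 15z = -65.
Then n·(9, -224, -117) - (-65) = 102.
|n| = √(0 + 64 + 225) = 17, so the distance is |102|/17 = 6.

6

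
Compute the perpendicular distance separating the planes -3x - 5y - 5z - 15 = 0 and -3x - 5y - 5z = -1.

16/√59

With common normal n = (-3, -5, -5) (|n| = √59), the distance is |15 − (-1)|/|n| = 16/√59.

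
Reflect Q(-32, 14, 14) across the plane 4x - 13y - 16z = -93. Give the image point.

With n = (4, -13, -16), the signed offset is (n·Q − (-93))/|n|² = -441/441 = -1.
Q' = Q − 2t·n = (-32, 14, 14) − (-2)·(4, -13, -16) = (-24, -12, -18).

(-24, -12, -18)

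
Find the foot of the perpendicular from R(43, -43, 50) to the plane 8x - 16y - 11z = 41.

(35, -27, 61)

n = (8, -16, -11), |n|² = 441, and n·R − 41 = 441.
t = 441/441 = 1, so the foot is R − t·n = (43, -43, 50) − 1·(8, -16, -11) = (35, -27, 61).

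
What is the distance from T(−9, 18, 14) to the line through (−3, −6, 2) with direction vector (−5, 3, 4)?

3√34

Direction vector d = (−5, 3, 4).
AP = (−6, 24, 12), and AP × d = (60, −36, 102).
|AP × d|² = 15300 and |d|² = 50, so the distance is √(15300/50) = √306 = 3√34.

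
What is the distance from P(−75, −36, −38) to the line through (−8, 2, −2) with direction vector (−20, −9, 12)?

√4729

Direction vector d = (−20, −9, 12).
AP = (−67, −38, −36), and AP × d = (−780, 1524, −157).
|AP × d|² = 2955625 and |d|² = 625, so the distance is √(2955625/625) = √4729.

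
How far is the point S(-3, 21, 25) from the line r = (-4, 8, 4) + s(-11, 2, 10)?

√386

Direction vector d = (-11, 2, 10).
AP = (1, 13, 21); AP·d = 225, |AP|² = 611, |d|² = 225.
distance² = |AP|² − (AP·d)²/|d|² = 611 − 50625/225 = 386, so the distance is √386.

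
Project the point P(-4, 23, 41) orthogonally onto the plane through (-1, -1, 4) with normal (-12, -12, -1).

(-16, 11, 40)

n = (-12, -12, -1), |n|² = 289, and n·P − 20 = -289.
t = -289/289 = -1, so the foot is P − t·n = (-4, 23, 41) − (-1)·(-12, -12, -1) = (-16, 11, 40).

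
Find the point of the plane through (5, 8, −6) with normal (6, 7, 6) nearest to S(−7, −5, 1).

The perpendicular from S has direction n = (6, 7, 6): r = (−7, −5, 1) + μ(6, 7, 6).
Substitute into the plane: n·(S + μn) = 50 gives -71 + 121μ = 50, so μ = 1.
Foot = (−7, −5, 1) + 1·(6, 7, 6) = (−1, 2, 7).

(-1, 2, 7)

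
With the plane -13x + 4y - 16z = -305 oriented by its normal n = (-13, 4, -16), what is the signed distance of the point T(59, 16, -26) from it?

n·T − (-305) = 18.
|n| = 21, so the signed distance is 18/21 = 6/7.

6/7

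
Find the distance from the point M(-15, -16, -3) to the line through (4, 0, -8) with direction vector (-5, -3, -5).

√406

Direction vector d = (-5, -3, -5).
AP = (-19, -16, 5), and AP × d = (95, -120, -23).
|AP × d|² = 23954 and |d|² = 59, so the distance is √(23954/59) = √406.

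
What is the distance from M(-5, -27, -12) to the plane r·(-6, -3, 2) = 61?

d = |(-6)·(-5) + (-3)·(-27) + 2·(-12) − 61| / √(36 + 9 + 4) = |26| / 7 = 26/7.

26/7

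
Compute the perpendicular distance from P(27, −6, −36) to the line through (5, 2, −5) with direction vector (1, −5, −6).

√517

Direction vector d = (1, −5, −6).
AP = (22, −8, −31), and AP × d = (−107, 101, −102).
|AP × d|² = 32054 and |d|² = 62, so the distance is √(32054/62) = √517.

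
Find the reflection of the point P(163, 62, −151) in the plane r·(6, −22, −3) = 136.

With n = (6, −22, −3), the signed offset is (n·P − 136)/|n|² = -69/529 = -3/23.
P' = P − 2t·n = (163, 62, −151) − (-6/23)·(6, −22, −3) = (3785/23, 1294/23, −3491/23).

(3785/23, 1294/23, -3491/23)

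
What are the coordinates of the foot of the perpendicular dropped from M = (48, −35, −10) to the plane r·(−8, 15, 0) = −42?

(24, 10, -10)

n = (−8, 15, 0), |n|² = 289, and n·M − (-42) = -867.
t = -867/289 = -3, so the foot is M − t·n = (48, −35, −10) − (-3)·(−8, 15, 0) = (24, 10, −10).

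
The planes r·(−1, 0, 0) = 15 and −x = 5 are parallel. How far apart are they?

Both planes have normal n = (−1, 0, 0), |n| = 1. Any point on the first plane is at distance |5 − 15|/|n| = 10/1 = 10 from the second.

10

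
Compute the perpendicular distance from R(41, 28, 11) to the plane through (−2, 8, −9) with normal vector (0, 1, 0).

The plane has equation n·(r − (−2, 8, −9)) = 0, i.e. n·r = 8.
d = |1·28 − 8| / √(0 + 1 + 0) = |20| / 1 = 20.

20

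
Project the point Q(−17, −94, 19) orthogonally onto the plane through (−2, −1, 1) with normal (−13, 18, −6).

n = (−13, 18, −6), |n|² = 529, and n·Q − 2 = -1587.
t = -1587/529 = -3, so the foot is Q − t·n = (−17, −94, 19) − (-3)·(−13, 18, −6) = (−56, −40, 1).

(-56, -40, 1)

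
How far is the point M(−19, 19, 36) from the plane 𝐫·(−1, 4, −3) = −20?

7√26/26

Normal vector n = (−1, 4, −3), and n·(−19, 19, 36) − (−20) = 7.
|n| = √(1 + 16 + 9) = √26, so the distance is |7|/√26 = 7/√26.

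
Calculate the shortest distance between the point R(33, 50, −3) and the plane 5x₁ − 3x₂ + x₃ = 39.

27√35/35

Normal vector n = (5, −3, 1), and n·(33, 50, −3) − 39 = −27.
|n| = √(25 + 9 + 1) = √35, so the distance is |-27|/√35 = 27/√35.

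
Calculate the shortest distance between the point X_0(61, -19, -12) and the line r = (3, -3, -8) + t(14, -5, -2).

Direction vector d = (14, -5, -2).
AP = (58, -16, -4), and AP × d = (12, 60, -66).
|AP × d|² = 8100 and |d|² = 225, so the distance is √(8100/225) = √36 = 6.

6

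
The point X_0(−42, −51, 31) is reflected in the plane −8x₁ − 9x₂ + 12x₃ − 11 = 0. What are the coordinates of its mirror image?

With n = (−8, −9, 12), the signed offset is (n·X_0 − 11)/|n|² = 1156/289 = 4.
X_0' = X_0 − 2t·n = (−42, −51, 31) − 8·(−8, −9, 12) = (22, 21, −65).

(22, 21, -65)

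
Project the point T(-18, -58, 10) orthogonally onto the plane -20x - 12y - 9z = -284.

(22, -34, 28)

n = (-20, -12, -9), |n|² = 625, and n·T − (-284) = 1250.
t = 1250/625 = 2, so the foot is T − t·n = (-18, -58, 10) − 2·(-20, -12, -9) = (22, -34, 28).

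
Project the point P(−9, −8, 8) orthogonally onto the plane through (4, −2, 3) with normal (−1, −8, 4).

(-8, 0, 4)

n = (−1, −8, 4), |n|² = 81, and n·P − 24 = 81.
t = 81/81 = 1, so the foot is P − t·n = (−9, −8, 8) − 1·(−1, −8, 4) = (−8, 0, 4).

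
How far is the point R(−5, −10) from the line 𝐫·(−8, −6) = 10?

d = |(-8)·(-5) + (-6)·(-10) − 10| / √(64 + 36) = |90|/10 = 9.

9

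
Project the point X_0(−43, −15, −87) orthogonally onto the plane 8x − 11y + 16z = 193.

n = (8, −11, 16), |n|² = 441, and n·X_0 − 193 = -1764.
t = -1764/441 = -4, so the foot is X_0 − t·n = (−43, −15, −87) − (-4)·(8, −11, 16) = (−11, −59, −23).

(-11, -59, -23)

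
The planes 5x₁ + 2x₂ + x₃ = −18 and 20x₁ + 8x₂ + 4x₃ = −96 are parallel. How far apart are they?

Divide the second equation by 4 to match normals: 5x₁ + 2x₂ + x₃ = -24.
With common normal n = (5, 2, 1) (|n| = √30), the distance is |(-18) − (-24)|/|n| = 6/√30.

√30/5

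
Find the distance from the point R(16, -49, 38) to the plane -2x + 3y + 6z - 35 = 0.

2

Normal vector n = (-2, 3, 6), and n·(16, -49, 38) - 35 = 14.
|n| = √(4 + 9 + 36) = 7, so the distance is |14|/7 = 2.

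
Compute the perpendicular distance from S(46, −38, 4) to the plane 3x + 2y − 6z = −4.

Normal vector n = (3, 2, −6), and n·(46, −38, 4) − (−4) = 42.
|n| = √(9 + 4 + 36) = 7, so the distance is |42|/7 = 6.

6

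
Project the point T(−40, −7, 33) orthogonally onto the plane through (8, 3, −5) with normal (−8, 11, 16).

The perpendicular from T has direction n = (−8, 11, 16): r = (−40, −7, 33) + t(−8, 11, 16).
Substitute into the plane: n·(T + tn) = -111 gives 771 + 441t = -111, so t = -2.
Foot = (−40, −7, 33) + (-2)·(−8, 11, 16) = (−24, −29, 1).

(-24, -29, 1)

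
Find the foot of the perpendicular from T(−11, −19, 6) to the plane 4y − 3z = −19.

The perpendicular from T has direction n = (0, 4, −3): r = (−11, −19, 6) + t(0, 4, −3).
Substitute into the plane: n·(T + tn) = -19 gives -94 + 25t = -19, so t = 3.
Foot = (−11, −19, 6) + 3·(0, 4, −3) = (−11, −7, −3).

(-11, -7, -3)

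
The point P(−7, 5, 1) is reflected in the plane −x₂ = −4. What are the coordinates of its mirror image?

n = (0, −1, 0), |n|² = 1, n·P − (-4) = -1, so t = -1/1 = -1.
Foot F = P − (-1)·n = (−7, 4, 1); the reflection is 2F − P = (−7, 3, 1).

(-7, 3, 1)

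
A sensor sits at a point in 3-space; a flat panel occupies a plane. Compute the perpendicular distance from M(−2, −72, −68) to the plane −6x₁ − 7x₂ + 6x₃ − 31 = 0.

7

n = (−6, −7, 6); n·P − 31 = 77; |n| = 11; distance = 77/11 = 7.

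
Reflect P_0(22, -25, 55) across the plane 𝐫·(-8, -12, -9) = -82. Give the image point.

(6, -49, 37)

n = (-8, -12, -9), |n|² = 289, n·P_0 − (-82) = -289, so t = -289/289 = -1.
Foot F = P_0 − (-1)·n = (14, -37, 46); the reflection is 2F − P_0 = (6, -49, 37).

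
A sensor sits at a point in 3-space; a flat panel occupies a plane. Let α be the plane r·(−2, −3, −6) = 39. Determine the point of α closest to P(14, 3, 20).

(6, -9, -4)

The perpendicular from P has direction n = (−2, −3, −6): r = (14, 3, 20) + t(−2, −3, −6).
Substitute into the plane: n·(P + tn) = 39 gives -157 + 49t = 39, so t = 4.
Foot = (14, 3, 20) + 4·(−2, −3, −6) = (6, −9, −4).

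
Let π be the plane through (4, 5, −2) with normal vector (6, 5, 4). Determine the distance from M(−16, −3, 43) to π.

20/√77

The plane has equation n·(r − (4, 5, −2)) = 0, i.e. n·r = 41.
d = |6·(-16) + 5·(-3) + 4·43 − 41| / √(36 + 25 + 16) = |20| / √77 = 20/√77.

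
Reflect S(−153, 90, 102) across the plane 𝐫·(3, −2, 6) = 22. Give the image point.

(-147, 86, 114)

With n = (3, −2, 6), the signed offset is (n·S − 22)/|n|² = -49/49 = -1.
S' = S − 2t·n = (−153, 90, 102) − (-2)·(3, −2, 6) = (−147, 86, 114).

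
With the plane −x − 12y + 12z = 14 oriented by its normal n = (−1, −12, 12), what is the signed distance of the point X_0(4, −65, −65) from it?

n·X_0 − 14 = -18.
|n| = 17, so the signed distance is -18/17.

-18/17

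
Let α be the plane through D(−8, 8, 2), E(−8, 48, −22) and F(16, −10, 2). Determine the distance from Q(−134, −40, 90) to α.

2

DE = (0, 40, −24) and DF = (24, −18, 0), so a normal is n = DE × DF = (−432, −576, −960).
d = |(-432)·(-134) + (-576)·(-40) + (-960)·90 − (-3072)| / √(186624 + 331776 + 921600) = |-2400| / 1200 = 2.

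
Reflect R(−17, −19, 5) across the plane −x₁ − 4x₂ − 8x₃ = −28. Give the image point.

(-15, -11, 21)

With n = (−1, −4, −8), the signed offset is (n·R − (-28))/|n|² = 81/81 = 1.
R' = R − 2t·n = (−17, −19, 5) − 2·(−1, −4, −8) = (−15, −11, 21).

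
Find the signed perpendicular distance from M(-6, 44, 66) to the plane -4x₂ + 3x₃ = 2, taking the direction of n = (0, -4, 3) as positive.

4

n·M − 2 = 20.
|n| = 5, so the signed distance is 20/5 = 4.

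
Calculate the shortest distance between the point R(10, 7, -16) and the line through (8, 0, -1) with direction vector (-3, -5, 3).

√106

Direction vector d = (-3, -5, 3).
AP = (2, 7, -15), and AP × d = (-54, 39, 11).
|AP × d|² = 4558 and |d|² = 43, so the distance is √(4558/43) = √106.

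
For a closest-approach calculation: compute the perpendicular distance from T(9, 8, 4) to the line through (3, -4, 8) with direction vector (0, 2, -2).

Direction vector d = (0, 2, -2).
AP = (6, 12, -4), and AP × d = (-16, 12, 12).
|AP × d|² = 544 and |d|² = 8, so the distance is √(544/8) = √68 = 2√17.

2√17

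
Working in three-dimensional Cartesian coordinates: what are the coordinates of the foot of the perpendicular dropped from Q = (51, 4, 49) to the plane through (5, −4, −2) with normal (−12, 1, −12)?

(3, 8, 1)

n = (−12, 1, −12), |n|² = 289, and n·Q − (-40) = -1156.
t = -1156/289 = -4, so the foot is Q − t·n = (51, 4, 49) − (-4)·(−12, 1, −12) = (3, 8, 1).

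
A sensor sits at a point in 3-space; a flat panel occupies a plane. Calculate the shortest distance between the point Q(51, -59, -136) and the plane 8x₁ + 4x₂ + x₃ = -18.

n = (8, 4, 1); n·P − (-18) = 54; |n| = 9; distance = 54/9 = 6.

6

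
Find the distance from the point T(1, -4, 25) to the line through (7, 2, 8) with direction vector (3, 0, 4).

Direction vector d = (3, 0, 4).
AP = (-6, -6, 17); AP·d = 50, |AP|² = 361, |d|² = 25.
distance² = |AP|² − (AP·d)²/|d|² = 361 − 2500/25 = 261, so the distance is 3√29.

3√29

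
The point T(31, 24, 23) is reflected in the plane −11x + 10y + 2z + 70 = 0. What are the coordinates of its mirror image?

With n = (−11, 10, 2), the signed offset is (n·T − (-70))/|n|² = 15/225 = 1/15.
T' = T − 2t·n = (31, 24, 23) − (2/15)·(−11, 10, 2) = (487/15, 68/3, 341/15).

(487/15, 68/3, 341/15)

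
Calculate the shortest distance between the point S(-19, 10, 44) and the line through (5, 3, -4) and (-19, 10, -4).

A direction vector is d = (-24, 7, 0).
AP = (-24, 7, 48); AP·d = 625, |AP|² = 2929, |d|² = 625.
distance² = |AP|² − (AP·d)²/|d|² = 2929 − 390625/625 = 2304, so the distance is 48.

48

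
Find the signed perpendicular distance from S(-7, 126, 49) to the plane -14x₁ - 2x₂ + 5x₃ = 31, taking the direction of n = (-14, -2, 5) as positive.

4

n·S − 31 = 60.
|n| = 15, so the signed distance is 60/15 = 4.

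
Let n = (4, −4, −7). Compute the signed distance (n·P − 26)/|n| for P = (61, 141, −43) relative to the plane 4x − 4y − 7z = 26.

n·P − 26 = -45.
|n| = 9, so the signed distance is -45/9 = -5.

-5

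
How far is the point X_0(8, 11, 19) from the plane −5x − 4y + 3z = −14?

13√2/10

d = |(-5)·8 + (-4)·11 + 3·19 − (-14)| / √(25 + 16 + 9) = |-13| / (5√2) = 13/(5√2).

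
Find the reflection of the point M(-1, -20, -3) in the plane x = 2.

n = (1, 0, 0), |n|² = 1, n·M − 2 = -3, so t = -3/1 = -3.
Foot F = M − (-3)·n = (2, -20, -3); the reflection is 2F − M = (5, -20, -3).

(5, -20, -3)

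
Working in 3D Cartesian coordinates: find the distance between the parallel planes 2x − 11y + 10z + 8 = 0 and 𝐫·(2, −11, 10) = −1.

With common normal n = (2, −11, 10) (|n| = 15), the distance is |(-8) − (-1)|/|n| = 7/15.

7/15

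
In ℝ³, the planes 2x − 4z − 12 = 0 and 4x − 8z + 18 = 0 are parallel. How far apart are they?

21√5/10

Divide the second equation by 2 to match normals: 2x − 4z = -9.
With common normal n = (2, 0, −4) (|n| = 2√5), the distance is |12 − (-9)|/|n| = 21/(2√5).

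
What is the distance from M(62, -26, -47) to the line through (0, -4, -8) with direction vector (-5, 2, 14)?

√2249

Direction vector d = (-5, 2, 14).
AP = (62, -22, -39); AP·d = -900, |AP|² = 5849, |d|² = 225.
distance² = |AP|² − (AP·d)²/|d|² = 5849 − 810000/225 = 2249, so the distance is √2249.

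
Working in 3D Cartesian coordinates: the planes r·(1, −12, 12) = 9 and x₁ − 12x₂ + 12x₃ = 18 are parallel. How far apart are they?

Both planes have normal n = (1, −12, 12), |n| = 17. Any point on the first plane is at distance |18 − 9|/|n| = 9/17 from the second.

9/17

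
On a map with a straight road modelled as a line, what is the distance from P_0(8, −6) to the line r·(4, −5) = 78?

The normal to the line is n = (4, −5) with |n| = √41.
|n·P_0 − 78| = |62 − 78| = 16, so the distance is 16/√41 = 16√41/41.

16/√41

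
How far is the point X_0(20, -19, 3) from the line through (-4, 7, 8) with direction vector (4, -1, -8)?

Direction vector d = (4, -1, -8).
AP = (24, -26, -5), and AP × d = (203, 172, 80).
|AP × d|² = 77193 and |d|² = 81, so the distance is √(77193/81) = √953.

√953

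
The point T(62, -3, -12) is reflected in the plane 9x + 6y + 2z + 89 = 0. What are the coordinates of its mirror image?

(-28, -63, -32)

With n = (9, 6, 2), the signed offset is (n·T − (-89))/|n|² = 605/121 = 5.
T' = T − 2t·n = (62, -3, -12) − 10·(9, 6, 2) = (-28, -63, -32).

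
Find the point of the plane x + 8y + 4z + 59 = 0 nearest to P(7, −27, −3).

(9, -11, 5)

n = (1, 8, 4), |n|² = 81, and n·P − (-59) = -162.
t = -162/81 = -2, so the foot is P − t·n = (7, −27, −3) − (-2)·(1, 8, 4) = (9, −11, 5).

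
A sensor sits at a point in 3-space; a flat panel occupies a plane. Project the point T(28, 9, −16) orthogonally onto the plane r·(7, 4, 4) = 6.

The perpendicular from T has direction n = (7, 4, 4): r = (28, 9, −16) + μ(7, 4, 4).
Substitute into the plane: n·(T + μn) = 6 gives 168 + 81μ = 6, so μ = -2.
Foot = (28, 9, −16) + (-2)·(7, 4, 4) = (14, 1, −24).

(14, 1, -24)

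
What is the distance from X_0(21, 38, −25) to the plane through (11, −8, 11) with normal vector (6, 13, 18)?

10/23

The plane has equation n·(r − (11, −8, 11)) = 0, i.e. n·r = 160.
Then n·(21, 38, −25) − 160 = 10.
|n| = √(36 + 169 + 324) = 23, so the distance is |10|/23 = 10/23.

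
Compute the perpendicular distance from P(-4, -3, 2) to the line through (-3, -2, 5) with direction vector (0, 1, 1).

Direction vector d = (0, 1, 1).
AP = (-1, -1, -3); AP·d = -4, |AP|² = 11, |d|² = 2.
distance² = |AP|² − (AP·d)²/|d|² = 11 − 16/2 = 3, so the distance is √3.

√3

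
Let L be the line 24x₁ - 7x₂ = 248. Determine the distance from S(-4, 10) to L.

414/25

d = |24·(-4) + (-7)·10 − 248| / √(576 + 49) = |-414|/25 = 414/25.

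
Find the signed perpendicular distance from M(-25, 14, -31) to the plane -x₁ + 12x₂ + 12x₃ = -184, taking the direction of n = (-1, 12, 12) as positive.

5/17

n·M − (-184) = 5.
|n| = 17, so the signed distance is 5/17.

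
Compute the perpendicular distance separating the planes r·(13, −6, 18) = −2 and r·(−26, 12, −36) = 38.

17/23

Divide the second equation by -2 to match normals: 13x − 6y + 18z = -19.
With common normal n = (13, −6, 18) (|n| = 23), the distance is |(-2) − (-19)|/|n| = 17/23.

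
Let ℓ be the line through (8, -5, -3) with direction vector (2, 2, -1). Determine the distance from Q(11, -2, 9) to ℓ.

Direction vector d = (2, 2, -1).
AP = (3, 3, 12); AP·d = 0, |AP|² = 162, |d|² = 9.
distance² = |AP|² − (AP·d)²/|d|² = 162 − 0/9 = 162, so the distance is 9√2.

9√2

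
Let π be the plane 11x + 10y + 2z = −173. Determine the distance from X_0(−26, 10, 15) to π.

17/15

Normal vector n = (11, 10, 2), and n·(−26, 10, 15) − (−173) = 17.
|n| = √(121 + 100 + 4) = 15, so the distance is |17|/15 = 17/15.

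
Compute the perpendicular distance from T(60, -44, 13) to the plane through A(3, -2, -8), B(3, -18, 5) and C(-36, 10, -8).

AB = (0, -16, 13) and AC = (-39, 12, 0), so a normal is n = AB × AC = (-156, -507, -624).
d = |(-156)·60 + (-507)·(-44) + (-624)·13 − 5538| / √(24336 + 257049 + 389376) = |-702| / 819 = 6/7.

6/7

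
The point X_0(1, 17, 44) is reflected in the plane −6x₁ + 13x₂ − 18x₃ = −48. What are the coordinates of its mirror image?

With n = (−6, 13, −18), the signed offset is (n·X_0 − (-48))/|n|² = -529/529 = -1.
X_0' = X_0 − 2t·n = (1, 17, 44) − (-2)·(−6, 13, −18) = (−11, 43, 8).

(-11, 43, 8)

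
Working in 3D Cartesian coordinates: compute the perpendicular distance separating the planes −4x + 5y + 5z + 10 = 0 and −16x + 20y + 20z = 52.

23/√66

Divide the second equation by 4 to match normals: −4x + 5y + 5z = 13.
With common normal n = (−4, 5, 5) (|n| = √66), the distance is |(-10) − 13|/|n| = 23/√66 = 23√66/66.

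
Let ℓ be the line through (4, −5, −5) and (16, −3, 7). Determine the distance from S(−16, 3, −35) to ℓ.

A direction vector is d = (12, 2, 12).
AP = (−20, 8, −30); AP·d = -584, |AP|² = 1364, |d|² = 292.
distance² = |AP|² − (AP·d)²/|d|² = 1364 − 341056/292 = 196, so the distance is 14.

14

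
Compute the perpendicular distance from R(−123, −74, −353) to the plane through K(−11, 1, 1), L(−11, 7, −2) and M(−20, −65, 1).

5

KL = (0, 6, −3) and KM = (−9, −66, 0), so a normal is n = KL × KM = (−198, 27, 54).
d = |(-198)·(-123) + 27·(-74) + 54·(-353) − 2259| / √(39204 + 729 + 2916) = |1035| / 207 = 5.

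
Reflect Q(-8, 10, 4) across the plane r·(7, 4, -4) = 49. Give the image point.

n = (7, 4, -4), |n|² = 81, n·Q − 49 = -81, so t = -81/81 = -1.
Foot F = Q − (-1)·n = (-1, 14, 0); the reflection is 2F − Q = (6, 18, -4).

(6, 18, -4)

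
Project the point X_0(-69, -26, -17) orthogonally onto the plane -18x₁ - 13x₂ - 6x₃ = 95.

(-15, 13, 1)

n = (-18, -13, -6), |n|² = 529, and n·X_0 − 95 = 1587.
t = 1587/529 = 3, so the foot is X_0 − t·n = (-69, -26, -17) − 3·(-18, -13, -6) = (-15, 13, 1).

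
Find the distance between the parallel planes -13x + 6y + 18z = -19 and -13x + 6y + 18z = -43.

Both planes have normal n = (-13, 6, 18), |n| = 23. Any point on the first plane is at distance |(-43) − (-19)|/|n| = 24/23 from the second.

24/23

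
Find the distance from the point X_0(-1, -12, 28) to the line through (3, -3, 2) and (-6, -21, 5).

√589

A direction vector is d = (-9, -18, 3).
AP = (-4, -9, 26), and AP × d = (441, -222, -9).
|AP × d|² = 243846 and |d|² = 414, so the distance is √(243846/414) = √589.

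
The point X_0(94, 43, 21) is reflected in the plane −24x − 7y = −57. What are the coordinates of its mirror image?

(-98, -13, 21)

With n = (−24, −7, 0), the signed offset is (n·X_0 − (-57))/|n|² = -2500/625 = -4.
X_0' = X_0 − 2t·n = (94, 43, 21) − (-8)·(−24, −7, 0) = (−98, −13, 21).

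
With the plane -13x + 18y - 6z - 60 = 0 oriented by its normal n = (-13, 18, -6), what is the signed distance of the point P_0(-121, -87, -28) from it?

5

n·P_0 − 60 = 115.
|n| = 23, so the signed distance is 115/23 = 5.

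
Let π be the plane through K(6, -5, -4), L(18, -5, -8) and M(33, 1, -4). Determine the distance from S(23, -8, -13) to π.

7/11

KL = (12, 0, -4) and KM = (27, 6, 0), so a normal is n = KL × KM = (24, -108, 72).
n = (24, -108, 72); n·P − 396 = 84; |n| = 132; distance = 84/132 = 7/11.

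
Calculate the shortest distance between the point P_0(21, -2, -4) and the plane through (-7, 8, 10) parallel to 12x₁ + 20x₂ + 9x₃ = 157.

2/5

Parallel planes share the normal n = (12, 20, 9); since (-7, 8, 10) lies on the plane, its equation is 12x₁ + 20x₂ + 9x₃ = 166.
Then n·(21, -2, -4) - 166 = 10.
|n| = √(144 + 400 + 81) = 25, so the distance is |10|/25 = 2/5.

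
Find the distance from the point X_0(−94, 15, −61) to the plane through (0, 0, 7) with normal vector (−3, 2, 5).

The plane has equation n·(r − (0, 0, 7)) = 0, i.e. n·r = 35.
d = |(-3)·(-94) + 2·15 + 5·(-61) − 35| / √(9 + 4 + 25) = |-28| / √38 = 28/√38.

14√38/19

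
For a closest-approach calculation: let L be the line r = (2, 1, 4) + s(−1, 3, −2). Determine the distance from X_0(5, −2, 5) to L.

√5

Direction vector d = (−1, 3, −2).
AP = (3, −3, 1); AP·d = -14, |AP|² = 19, |d|² = 14.
distance² = |AP|² − (AP·d)²/|d|² = 19 − 196/14 = 5, so the distance is √5.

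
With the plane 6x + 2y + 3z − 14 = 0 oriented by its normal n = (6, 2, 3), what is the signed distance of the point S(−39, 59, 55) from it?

n·S − 14 = 35.
|n| = 7, so the signed distance is 35/7 = 5.

5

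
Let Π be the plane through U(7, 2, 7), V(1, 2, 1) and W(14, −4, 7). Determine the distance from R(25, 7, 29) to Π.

UV = (−6, 0, −6) and UW = (7, −6, 0), so a normal is n = UV × UW = (−36, −42, 36).
Then n·(25, 7, 29) − (−84) = −66.
|n| = √(1296 + 1764 + 1296) = 66, so the distance is |-66|/66 = 1.

1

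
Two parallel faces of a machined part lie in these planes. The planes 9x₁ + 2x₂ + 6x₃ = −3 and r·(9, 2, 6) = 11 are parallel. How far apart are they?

Both planes have normal n = (9, 2, 6), |n| = 11. Any point on the first plane is at distance |11 − (-3)|/|n| = 14/11 from the second.

14/11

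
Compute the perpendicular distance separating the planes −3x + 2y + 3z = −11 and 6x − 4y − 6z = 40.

9/√22

Divide the second equation by -2 to match normals: −3x + 2y + 3z = -20.
With common normal n = (−3, 2, 3) (|n| = √22), the distance is |(-11) − (-20)|/|n| = 9/√22.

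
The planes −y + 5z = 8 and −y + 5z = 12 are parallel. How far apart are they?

4/√26

With common normal n = (0, −1, 5) (|n| = √26), the distance is |8 − 12|/|n| = 4/√26.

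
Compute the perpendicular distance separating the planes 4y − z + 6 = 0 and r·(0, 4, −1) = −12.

With common normal n = (0, 4, −1) (|n| = √17), the distance is |(-6) − (-12)|/|n| = 6/√17 = 6√17/17.

6/√17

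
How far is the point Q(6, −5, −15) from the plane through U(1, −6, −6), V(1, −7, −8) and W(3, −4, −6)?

1/3

UV = (0, −1, −2) and UW = (2, 2, 0), so a normal is n = UV × UW = (4, −4, 2).
Then n·(6, −5, −15) − 16 = −2.
|n| = √(16 + 16 + 4) = 6, so the distance is |-2|/6 = 1/3.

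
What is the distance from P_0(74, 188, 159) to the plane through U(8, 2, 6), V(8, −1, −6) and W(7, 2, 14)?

UV = (0, −3, −12) and UW = (−1, 0, 8), so a normal is n = UV × UW = (−24, 12, −3).
Then n·(74, 188, 159) − (−186) = 189.
|n| = √(576 + 144 + 9) = 27, so the distance is |189|/27 = 7.

7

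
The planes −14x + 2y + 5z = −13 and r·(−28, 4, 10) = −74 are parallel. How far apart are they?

Divide the second equation by 2 to match normals: −14x + 2y + 5z = -37.
Both planes have normal n = (−14, 2, 5), |n| = 15. Any point on the first plane is at distance |(-37) − (-13)|/|n| = 24/15 = 8/5 from the second.

8/5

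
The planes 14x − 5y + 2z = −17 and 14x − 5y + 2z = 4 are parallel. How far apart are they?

7/5

With common normal n = (14, −5, 2) (|n| = 15), the distance is |(-17) − 4|/|n| = 21/15 = 7/5.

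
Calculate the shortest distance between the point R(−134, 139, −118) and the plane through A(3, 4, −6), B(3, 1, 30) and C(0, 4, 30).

AB = (0, −3, 36) and AC = (−3, 0, 36), so a normal is n = AB × AC = (−108, −108, −9).
Then n·(−134, 139, −118) − (−702) = 1224.
|n| = √(11664 + 11664 + 81) = 153, so the distance is |1224|/153 = 8.

8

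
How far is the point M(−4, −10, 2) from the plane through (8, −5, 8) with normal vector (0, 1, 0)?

The plane has equation n·(r − (8, −5, 8)) = 0, i.e. n·r = -5.
n = (0, 1, 0); n·P − (-5) = -5; |n| = 1; distance = 5/1 = 5.

5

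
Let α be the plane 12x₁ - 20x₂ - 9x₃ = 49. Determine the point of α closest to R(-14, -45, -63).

(-38, -5, -45)

The perpendicular from R has direction n = (12, -20, -9): r = (-14, -45, -63) + μ(12, -20, -9).
Substitute into the plane: n·(R + μn) = 49 gives 1299 + 625μ = 49, so μ = -2.
Foot = (-14, -45, -63) + (-2)·(12, -20, -9) = (-38, -5, -45).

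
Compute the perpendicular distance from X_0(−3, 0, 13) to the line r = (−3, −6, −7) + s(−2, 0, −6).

2√19

Direction vector d = (−2, 0, −6).
AP = (0, 6, 20), and AP × d = (−36, −40, 12).
|AP × d|² = 3040 and |d|² = 40, so the distance is √(3040/40) = √76 = 2√19.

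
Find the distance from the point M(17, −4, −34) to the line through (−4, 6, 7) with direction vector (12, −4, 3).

Direction vector d = (12, −4, 3).
AP = (21, −10, −41), and AP × d = (−194, −555, 36).
|AP × d|² = 346957 and |d|² = 169, so the distance is √(346957/169) = √2053.

√2053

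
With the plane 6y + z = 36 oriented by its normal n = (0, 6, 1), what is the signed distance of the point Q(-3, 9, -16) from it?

2√37/37

n·Q − 36 = 2.
|n| = √37, so the signed distance is 2√37/37.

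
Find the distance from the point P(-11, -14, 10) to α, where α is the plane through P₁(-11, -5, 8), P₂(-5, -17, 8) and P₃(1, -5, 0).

P₁P₂ = (6, -12, 0) and P₁P₃ = (12, 0, -8), so a normal is n = P₁P₂ × P₁P₃ = (96, 48, 144).
Then n·(-11, -14, 10) - (-144) = -144.
|n| = √(9216 + 2304 + 20736) = 48√14, so the distance is |-144|/(48√14) = 3√14/14.

3√14/14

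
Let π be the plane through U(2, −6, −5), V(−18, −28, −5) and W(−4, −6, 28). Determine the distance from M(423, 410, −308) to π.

9

UV = (−20, −22, 0) and UW = (−6, 0, 33), so a normal is n = UV × UW = (−726, 660, −132).
Then n·(423, 410, −308) − (−4752) = 8910.
|n| = √(527076 + 435600 + 17424) = 990, so the distance is |8910|/990 = 9.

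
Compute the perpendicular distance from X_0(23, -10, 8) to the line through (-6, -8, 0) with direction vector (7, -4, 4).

Direction vector d = (7, -4, 4).
AP = (29, -2, 8), and AP × d = (24, -60, -102).
|AP × d|² = 14580 and |d|² = 81, so the distance is √(14580/81) = √180 = 6√5.

6√5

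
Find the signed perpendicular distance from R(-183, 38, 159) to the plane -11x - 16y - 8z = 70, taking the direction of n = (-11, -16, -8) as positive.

n·R − 70 = 63.
|n| = 21, so the signed distance is 63/21 = 3.

3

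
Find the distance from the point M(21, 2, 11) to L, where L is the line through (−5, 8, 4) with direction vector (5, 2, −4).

Direction vector d = (5, 2, −4).
AP = (26, −6, 7), and AP × d = (10, 139, 82).
|AP × d|² = 26145 and |d|² = 45, so the distance is √(26145/45) = √581.

√581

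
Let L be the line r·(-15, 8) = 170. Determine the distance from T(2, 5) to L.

d = |(-15)·2 + 8·5 − 170| / √(225 + 64) = |-160|/17 = 160/17.

160/17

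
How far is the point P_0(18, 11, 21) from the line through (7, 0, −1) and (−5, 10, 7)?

√649

A direction vector is d = (−12, 10, 8).
AP = (11, 11, 22); AP·d = 154, |AP|² = 726, |d|² = 308.
distance² = |AP|² − (AP·d)²/|d|² = 726 − 23716/308 = 649, so the distance is √649.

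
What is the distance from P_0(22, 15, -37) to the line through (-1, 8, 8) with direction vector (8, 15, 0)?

Direction vector d = (8, 15, 0).
AP = (23, 7, -45); AP·d = 289, |AP|² = 2603, |d|² = 289.
distance² = |AP|² − (AP·d)²/|d|² = 2603 − 83521/289 = 2314, so the distance is √2314.

√2314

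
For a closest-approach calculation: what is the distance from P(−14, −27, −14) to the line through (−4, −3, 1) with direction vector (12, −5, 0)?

√901

Direction vector d = (12, −5, 0).
AP = (−10, −24, −15); AP·d = 0, |AP|² = 901, |d|² = 169.
distance² = |AP|² − (AP·d)²/|d|² = 901 − 0/169 = 901, so the distance is √901.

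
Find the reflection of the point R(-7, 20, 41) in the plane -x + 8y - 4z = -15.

n = (-1, 8, -4), |n|² = 81, n·R − (-15) = 18, so t = 18/81 = 2/9.
Foot F = R − (2/9)·n = (-61/9, 164/9, 377/9); the reflection is 2F − R = (-59/9, 148/9, 385/9).

(-59/9, 148/9, 385/9)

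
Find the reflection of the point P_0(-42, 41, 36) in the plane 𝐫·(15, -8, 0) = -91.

(48, -7, 36)

With n = (15, -8, 0), the signed offset is (n·P_0 − (-91))/|n|² = -867/289 = -3.
P_0' = P_0 − 2t·n = (-42, 41, 36) − (-6)·(15, -8, 0) = (48, -7, 36).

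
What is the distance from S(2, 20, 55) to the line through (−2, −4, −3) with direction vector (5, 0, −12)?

Direction vector d = (5, 0, −12).
AP = (4, 24, 58), and AP × d = (−288, 338, −120).
|AP × d|² = 211588 and |d|² = 169, so the distance is √(211588/169) = √1252 = 2√313.

2√313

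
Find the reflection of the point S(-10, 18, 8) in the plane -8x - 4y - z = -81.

n = (-8, -4, -1), |n|² = 81, n·S − (-81) = 81, so t = 81/81 = 1.
Foot F = S − 1·n = (-2, 22, 9); the reflection is 2F − S = (6, 26, 10).

(6, 26, 10)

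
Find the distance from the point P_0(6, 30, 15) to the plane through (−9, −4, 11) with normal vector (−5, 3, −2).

√38/2

The plane has equation n·(r − (−9, −4, 11)) = 0, i.e. n·r = 11.
Then n·(6, 30, 15) − 11 = 19.
|n| = √(25 + 9 + 4) = √38, so the distance is |19|/√38 = √38/2.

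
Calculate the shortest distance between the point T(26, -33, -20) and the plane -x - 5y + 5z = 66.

n = (-1, -5, 5); n·P − 66 = -27; |n| = √51; distance = 27/√51 = 9√51/17.

27/√51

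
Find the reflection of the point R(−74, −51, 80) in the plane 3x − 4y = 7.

n = (3, −4, 0), |n|² = 25, n·R − 7 = -25, so t = -25/25 = -1.
Foot F = R − (-1)·n = (−71, −55, 80); the reflection is 2F − R = (−68, −59, 80).

(-68, -59, 80)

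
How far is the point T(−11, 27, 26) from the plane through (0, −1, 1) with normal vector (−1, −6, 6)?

The plane has equation n·(r − (0, −1, 1)) = 0, i.e. n·r = 12.
Then n·(−11, 27, 26) − 12 = −7.
|n| = √(1 + 36 + 36) = √73, so the distance is |-7|/√73 = 7√73/73.

7√73/73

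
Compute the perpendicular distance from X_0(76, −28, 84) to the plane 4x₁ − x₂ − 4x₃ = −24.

Normal vector n = (4, −1, −4), and n·(76, −28, 84) − (−24) = 20.
|n| = √(16 + 1 + 16) = √33, so the distance is |20|/√33 = 20√33/33.

20/√33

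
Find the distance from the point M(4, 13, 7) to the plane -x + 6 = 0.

Normal vector n = (-1, 0, 0), and n·(4, 13, 7) - (-6) = 2.
|n| = √(1 + 0 + 0) = 1, so the distance is |2|/1 = 2.

2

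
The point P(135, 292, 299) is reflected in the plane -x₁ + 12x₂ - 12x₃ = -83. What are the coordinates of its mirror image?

n = (-1, 12, -12), |n|² = 289, n·P − (-83) = -136, so t = -136/289 = -8/17.
Foot F = P − (-8/17)·n = (2287/17, 5060/17, 4987/17); the reflection is 2F − P = (2279/17, 5156/17, 4891/17).

(2279/17, 5156/17, 4891/17)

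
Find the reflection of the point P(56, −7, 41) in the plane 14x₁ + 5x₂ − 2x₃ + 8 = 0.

(-28, -37, 53)

With n = (14, 5, −2), the signed offset is (n·P − (-8))/|n|² = 675/225 = 3.
P' = P − 2t·n = (56, −7, 41) − 6·(14, 5, −2) = (−28, −37, 53).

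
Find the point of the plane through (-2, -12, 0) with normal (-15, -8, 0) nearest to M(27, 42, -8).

(-18, 18, -8)

The perpendicular from M has direction n = (-15, -8, 0): r = (27, 42, -8) + λ(-15, -8, 0).
Substitute into the plane: n·(M + λn) = 126 gives -741 + 289λ = 126, so λ = 3.
Foot = (27, 42, -8) + 3·(-15, -8, 0) = (-18, 18, -8).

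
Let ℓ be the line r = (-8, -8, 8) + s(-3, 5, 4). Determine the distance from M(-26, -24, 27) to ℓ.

9√11

Direction vector d = (-3, 5, 4).
AP = (-18, -16, 19), and AP × d = (-159, 15, -138).
|AP × d|² = 44550 and |d|² = 50, so the distance is √(44550/50) = √891 = 9√11.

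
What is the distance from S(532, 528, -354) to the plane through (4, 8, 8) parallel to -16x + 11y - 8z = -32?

Parallel planes share the normal n = (-16, 11, -8); since (4, 8, 8) lies on the plane, its equation is -16x + 11y - 8z = -40.
Then n·(532, 528, -354) - (-40) = 168.
|n| = √(256 + 121 + 64) = 21, so the distance is |168|/21 = 8.

8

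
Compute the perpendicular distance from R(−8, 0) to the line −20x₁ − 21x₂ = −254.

The normal to the line is n = (−20, −21) with |n| = 29.
|n·R − (-254)| = |160 − (-254)| = 414, so the distance is 414/29.

414/29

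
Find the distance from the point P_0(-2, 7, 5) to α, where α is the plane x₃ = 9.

4

n = (0, 0, 1); n·P − 9 = -4; |n| = 1; distance = 4/1 = 4.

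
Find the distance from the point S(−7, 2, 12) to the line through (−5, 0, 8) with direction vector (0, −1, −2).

2

Direction vector d = (0, −1, −2).
AP = (−2, 2, 4); AP·d = -10, |AP|² = 24, |d|² = 5.
distance² = |AP|² − (AP·d)²/|d|² = 24 − 100/5 = 4, so the distance is 2.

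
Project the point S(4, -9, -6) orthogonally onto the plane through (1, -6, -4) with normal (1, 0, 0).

n = (1, 0, 0), |n|² = 1, and n·S − 1 = 3.
t = 3/1 = 3, so the foot is S − t·n = (4, -9, -6) − 3·(1, 0, 0) = (1, -9, -6).

(1, -9, -6)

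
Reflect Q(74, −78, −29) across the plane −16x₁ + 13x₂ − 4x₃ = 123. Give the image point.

With n = (−16, 13, −4), the signed offset is (n·Q − 123)/|n|² = -2205/441 = -5.
Q' = Q − 2t·n = (74, −78, −29) − (-10)·(−16, 13, −4) = (−86, 52, −69).

(-86, 52, -69)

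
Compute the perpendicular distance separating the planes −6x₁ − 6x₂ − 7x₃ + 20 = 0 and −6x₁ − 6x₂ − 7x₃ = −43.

Both planes have normal n = (−6, −6, −7), |n| = 11. Any point on the first plane is at distance |(-43) − (-20)|/|n| = 23/11 from the second.

23/11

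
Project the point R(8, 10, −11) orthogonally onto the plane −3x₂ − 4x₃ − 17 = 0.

(8, 241/25, -287/25)

The perpendicular from R has direction n = (0, −3, −4): r = (8, 10, −11) + t(0, −3, −4).
Substitute into the plane: n·(R + tn) = 17 gives 14 + 25t = 17, so t = 3/25.
Foot = (8, 10, −11) + (3/25)·(0, −3, −4) = (8, 241/25, −287/25).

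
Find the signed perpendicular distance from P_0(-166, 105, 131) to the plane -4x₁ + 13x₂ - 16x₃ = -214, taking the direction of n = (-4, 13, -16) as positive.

7

n·P_0 − (-214) = 147.
|n| = 21, so the signed distance is 147/21 = 7.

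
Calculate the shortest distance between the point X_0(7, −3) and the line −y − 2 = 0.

1

d = |0·7 + (-1)·(-3) − 2| / √(0 + 1) = |1|/1 = 1.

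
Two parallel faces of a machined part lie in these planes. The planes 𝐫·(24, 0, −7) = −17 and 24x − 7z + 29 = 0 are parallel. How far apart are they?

12/25

With common normal n = (24, 0, −7) (|n| = 25), the distance is |(-17) − (-29)|/|n| = 12/25.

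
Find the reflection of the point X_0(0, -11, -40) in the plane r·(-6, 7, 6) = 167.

With n = (-6, 7, 6), the signed offset is (n·X_0 − 167)/|n|² = -484/121 = -4.
X_0' = X_0 − 2t·n = (0, -11, -40) − (-8)·(-6, 7, 6) = (-48, 45, 8).

(-48, 45, 8)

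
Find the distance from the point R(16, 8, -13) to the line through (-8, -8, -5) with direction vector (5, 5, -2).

Direction vector d = (5, 5, -2).
AP = (24, 16, -8); AP·d = 216, |AP|² = 896, |d|² = 54.
distance² = |AP|² − (AP·d)²/|d|² = 896 − 46656/54 = 32, so the distance is 4√2.

4√2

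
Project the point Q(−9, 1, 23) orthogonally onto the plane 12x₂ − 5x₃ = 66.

(-9, 13, 18)

The perpendicular from Q has direction n = (0, 12, −5): r = (−9, 1, 23) + μ(0, 12, −5).
Substitute into the plane: n·(Q + μn) = 66 gives -103 + 169μ = 66, so μ = 1.
Foot = (−9, 1, 23) + 1·(0, 12, −5) = (−9, 13, 18).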